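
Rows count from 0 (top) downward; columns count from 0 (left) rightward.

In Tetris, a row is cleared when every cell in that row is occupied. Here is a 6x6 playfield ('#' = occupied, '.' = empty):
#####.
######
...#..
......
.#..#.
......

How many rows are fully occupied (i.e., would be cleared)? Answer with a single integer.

Answer: 1

Derivation:
Check each row:
  row 0: 1 empty cell -> not full
  row 1: 0 empty cells -> FULL (clear)
  row 2: 5 empty cells -> not full
  row 3: 6 empty cells -> not full
  row 4: 4 empty cells -> not full
  row 5: 6 empty cells -> not full
Total rows cleared: 1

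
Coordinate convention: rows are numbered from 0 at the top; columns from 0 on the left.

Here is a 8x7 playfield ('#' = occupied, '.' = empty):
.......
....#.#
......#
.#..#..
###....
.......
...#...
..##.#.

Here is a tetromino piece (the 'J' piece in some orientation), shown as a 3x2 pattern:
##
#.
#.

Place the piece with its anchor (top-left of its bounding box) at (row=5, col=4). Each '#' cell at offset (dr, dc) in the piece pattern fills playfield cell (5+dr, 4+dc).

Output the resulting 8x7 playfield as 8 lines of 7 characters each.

Fill (5+0,4+0) = (5,4)
Fill (5+0,4+1) = (5,5)
Fill (5+1,4+0) = (6,4)
Fill (5+2,4+0) = (7,4)

Answer: .......
....#.#
......#
.#..#..
###....
....##.
...##..
..####.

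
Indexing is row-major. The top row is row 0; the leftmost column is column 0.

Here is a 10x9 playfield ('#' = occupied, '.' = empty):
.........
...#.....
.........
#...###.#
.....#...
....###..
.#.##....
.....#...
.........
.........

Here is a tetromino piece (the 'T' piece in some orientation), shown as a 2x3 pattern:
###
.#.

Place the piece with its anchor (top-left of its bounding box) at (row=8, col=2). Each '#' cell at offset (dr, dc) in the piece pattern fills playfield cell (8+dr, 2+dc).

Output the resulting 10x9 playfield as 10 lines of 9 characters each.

Answer: .........
...#.....
.........
#...###.#
.....#...
....###..
.#.##....
.....#...
..###....
...#.....

Derivation:
Fill (8+0,2+0) = (8,2)
Fill (8+0,2+1) = (8,3)
Fill (8+0,2+2) = (8,4)
Fill (8+1,2+1) = (9,3)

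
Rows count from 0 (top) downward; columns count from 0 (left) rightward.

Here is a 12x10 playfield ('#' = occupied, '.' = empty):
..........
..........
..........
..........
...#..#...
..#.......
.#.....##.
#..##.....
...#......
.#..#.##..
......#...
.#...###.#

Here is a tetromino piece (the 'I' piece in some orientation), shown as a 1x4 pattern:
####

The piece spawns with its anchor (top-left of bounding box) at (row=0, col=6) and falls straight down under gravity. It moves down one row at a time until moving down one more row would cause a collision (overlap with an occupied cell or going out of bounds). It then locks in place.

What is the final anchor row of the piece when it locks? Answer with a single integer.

Answer: 3

Derivation:
Spawn at (row=0, col=6). Try each row:
  row 0: fits
  row 1: fits
  row 2: fits
  row 3: fits
  row 4: blocked -> lock at row 3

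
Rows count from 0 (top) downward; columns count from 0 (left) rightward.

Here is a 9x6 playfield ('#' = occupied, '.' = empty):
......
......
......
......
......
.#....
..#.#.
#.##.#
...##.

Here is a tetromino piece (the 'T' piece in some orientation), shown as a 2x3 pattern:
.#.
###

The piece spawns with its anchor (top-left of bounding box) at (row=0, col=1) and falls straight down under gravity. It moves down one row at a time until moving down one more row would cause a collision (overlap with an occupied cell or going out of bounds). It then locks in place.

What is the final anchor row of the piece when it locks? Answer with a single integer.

Answer: 3

Derivation:
Spawn at (row=0, col=1). Try each row:
  row 0: fits
  row 1: fits
  row 2: fits
  row 3: fits
  row 4: blocked -> lock at row 3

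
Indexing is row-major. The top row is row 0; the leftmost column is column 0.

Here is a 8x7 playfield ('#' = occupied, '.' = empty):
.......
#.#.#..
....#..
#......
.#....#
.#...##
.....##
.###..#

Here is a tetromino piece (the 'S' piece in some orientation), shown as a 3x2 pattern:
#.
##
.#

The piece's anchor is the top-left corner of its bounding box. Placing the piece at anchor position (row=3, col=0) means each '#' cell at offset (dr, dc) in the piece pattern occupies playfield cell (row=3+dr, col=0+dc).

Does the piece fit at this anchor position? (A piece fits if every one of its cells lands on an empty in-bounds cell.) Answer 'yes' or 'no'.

Check each piece cell at anchor (3, 0):
  offset (0,0) -> (3,0): occupied ('#') -> FAIL
  offset (1,0) -> (4,0): empty -> OK
  offset (1,1) -> (4,1): occupied ('#') -> FAIL
  offset (2,1) -> (5,1): occupied ('#') -> FAIL
All cells valid: no

Answer: no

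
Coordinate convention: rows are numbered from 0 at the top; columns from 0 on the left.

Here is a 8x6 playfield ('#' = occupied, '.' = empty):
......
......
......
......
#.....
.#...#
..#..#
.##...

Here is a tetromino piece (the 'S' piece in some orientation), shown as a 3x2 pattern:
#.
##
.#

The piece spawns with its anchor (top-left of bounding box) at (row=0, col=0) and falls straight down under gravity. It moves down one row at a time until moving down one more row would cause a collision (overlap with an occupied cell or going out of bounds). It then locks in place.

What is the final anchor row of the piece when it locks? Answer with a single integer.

Answer: 2

Derivation:
Spawn at (row=0, col=0). Try each row:
  row 0: fits
  row 1: fits
  row 2: fits
  row 3: blocked -> lock at row 2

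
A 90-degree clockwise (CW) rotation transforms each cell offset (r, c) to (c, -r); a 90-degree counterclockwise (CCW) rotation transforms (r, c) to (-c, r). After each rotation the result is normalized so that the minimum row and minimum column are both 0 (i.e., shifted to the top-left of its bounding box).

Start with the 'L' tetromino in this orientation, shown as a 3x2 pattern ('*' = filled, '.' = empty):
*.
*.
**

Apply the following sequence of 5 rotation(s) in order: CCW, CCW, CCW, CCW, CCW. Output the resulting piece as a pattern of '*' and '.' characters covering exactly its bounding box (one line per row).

Answer: ..*
***

Derivation:
Start:
*.
*.
**
After rotation 1 (CCW):
..*
***
After rotation 2 (CCW):
**
.*
.*
After rotation 3 (CCW):
***
*..
After rotation 4 (CCW):
*.
*.
**
After rotation 5 (CCW):
..*
***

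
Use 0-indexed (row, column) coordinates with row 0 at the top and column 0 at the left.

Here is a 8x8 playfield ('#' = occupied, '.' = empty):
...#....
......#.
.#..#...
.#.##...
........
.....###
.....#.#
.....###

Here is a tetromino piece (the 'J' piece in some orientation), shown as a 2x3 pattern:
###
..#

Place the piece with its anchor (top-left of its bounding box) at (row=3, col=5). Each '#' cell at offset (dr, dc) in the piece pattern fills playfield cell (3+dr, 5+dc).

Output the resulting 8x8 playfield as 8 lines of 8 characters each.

Fill (3+0,5+0) = (3,5)
Fill (3+0,5+1) = (3,6)
Fill (3+0,5+2) = (3,7)
Fill (3+1,5+2) = (4,7)

Answer: ...#....
......#.
.#..#...
.#.#####
.......#
.....###
.....#.#
.....###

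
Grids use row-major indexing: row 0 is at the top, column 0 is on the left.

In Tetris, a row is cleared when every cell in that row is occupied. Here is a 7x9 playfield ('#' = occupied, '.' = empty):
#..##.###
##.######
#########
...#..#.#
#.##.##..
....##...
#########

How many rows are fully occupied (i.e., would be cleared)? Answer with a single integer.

Check each row:
  row 0: 3 empty cells -> not full
  row 1: 1 empty cell -> not full
  row 2: 0 empty cells -> FULL (clear)
  row 3: 6 empty cells -> not full
  row 4: 4 empty cells -> not full
  row 5: 7 empty cells -> not full
  row 6: 0 empty cells -> FULL (clear)
Total rows cleared: 2

Answer: 2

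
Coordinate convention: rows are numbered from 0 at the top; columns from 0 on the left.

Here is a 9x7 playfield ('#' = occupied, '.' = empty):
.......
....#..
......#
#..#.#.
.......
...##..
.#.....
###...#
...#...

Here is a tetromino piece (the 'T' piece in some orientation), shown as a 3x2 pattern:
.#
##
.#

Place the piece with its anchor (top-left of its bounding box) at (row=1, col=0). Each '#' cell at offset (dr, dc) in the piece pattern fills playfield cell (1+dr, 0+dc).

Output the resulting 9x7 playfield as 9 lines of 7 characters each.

Fill (1+0,0+1) = (1,1)
Fill (1+1,0+0) = (2,0)
Fill (1+1,0+1) = (2,1)
Fill (1+2,0+1) = (3,1)

Answer: .......
.#..#..
##....#
##.#.#.
.......
...##..
.#.....
###...#
...#...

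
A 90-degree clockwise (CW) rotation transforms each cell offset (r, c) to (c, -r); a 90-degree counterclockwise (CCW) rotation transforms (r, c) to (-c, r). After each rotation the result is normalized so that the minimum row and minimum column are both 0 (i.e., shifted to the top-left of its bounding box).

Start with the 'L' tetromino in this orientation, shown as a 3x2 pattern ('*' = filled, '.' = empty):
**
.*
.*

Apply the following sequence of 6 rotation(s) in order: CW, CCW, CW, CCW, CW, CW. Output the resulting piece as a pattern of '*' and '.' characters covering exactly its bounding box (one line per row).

Answer: *.
*.
**

Derivation:
Start:
**
.*
.*
After rotation 1 (CW):
..*
***
After rotation 2 (CCW):
**
.*
.*
After rotation 3 (CW):
..*
***
After rotation 4 (CCW):
**
.*
.*
After rotation 5 (CW):
..*
***
After rotation 6 (CW):
*.
*.
**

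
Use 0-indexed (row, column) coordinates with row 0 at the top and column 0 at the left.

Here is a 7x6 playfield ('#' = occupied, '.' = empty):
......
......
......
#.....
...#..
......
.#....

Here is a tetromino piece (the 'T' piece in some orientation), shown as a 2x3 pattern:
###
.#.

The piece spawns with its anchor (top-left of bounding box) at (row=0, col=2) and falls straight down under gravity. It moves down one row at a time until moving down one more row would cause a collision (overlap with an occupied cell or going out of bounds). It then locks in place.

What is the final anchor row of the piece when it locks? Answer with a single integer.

Answer: 2

Derivation:
Spawn at (row=0, col=2). Try each row:
  row 0: fits
  row 1: fits
  row 2: fits
  row 3: blocked -> lock at row 2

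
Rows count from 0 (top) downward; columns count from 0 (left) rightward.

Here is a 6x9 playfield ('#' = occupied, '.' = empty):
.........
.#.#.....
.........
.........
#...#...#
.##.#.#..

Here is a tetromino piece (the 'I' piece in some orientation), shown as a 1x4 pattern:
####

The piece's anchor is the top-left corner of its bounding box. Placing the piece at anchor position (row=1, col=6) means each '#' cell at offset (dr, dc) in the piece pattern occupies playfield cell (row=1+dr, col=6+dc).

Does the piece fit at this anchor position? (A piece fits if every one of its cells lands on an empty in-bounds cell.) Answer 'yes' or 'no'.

Answer: no

Derivation:
Check each piece cell at anchor (1, 6):
  offset (0,0) -> (1,6): empty -> OK
  offset (0,1) -> (1,7): empty -> OK
  offset (0,2) -> (1,8): empty -> OK
  offset (0,3) -> (1,9): out of bounds -> FAIL
All cells valid: no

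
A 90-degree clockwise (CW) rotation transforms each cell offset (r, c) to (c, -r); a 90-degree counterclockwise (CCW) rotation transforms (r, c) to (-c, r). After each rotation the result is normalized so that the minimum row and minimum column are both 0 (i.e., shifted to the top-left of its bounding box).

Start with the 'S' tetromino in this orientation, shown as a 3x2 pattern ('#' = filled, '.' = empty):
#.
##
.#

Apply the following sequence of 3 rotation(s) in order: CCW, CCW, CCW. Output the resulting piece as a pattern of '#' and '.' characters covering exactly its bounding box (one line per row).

Answer: .##
##.

Derivation:
Start:
#.
##
.#
After rotation 1 (CCW):
.##
##.
After rotation 2 (CCW):
#.
##
.#
After rotation 3 (CCW):
.##
##.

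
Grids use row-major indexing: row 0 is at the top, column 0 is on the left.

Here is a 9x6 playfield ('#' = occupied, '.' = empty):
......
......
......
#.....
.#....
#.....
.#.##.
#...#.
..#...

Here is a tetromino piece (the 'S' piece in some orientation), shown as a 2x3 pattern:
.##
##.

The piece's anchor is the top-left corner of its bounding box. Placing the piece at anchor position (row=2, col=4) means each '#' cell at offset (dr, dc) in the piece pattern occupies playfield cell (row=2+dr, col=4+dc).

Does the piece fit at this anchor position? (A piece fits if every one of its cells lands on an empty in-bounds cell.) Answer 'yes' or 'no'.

Answer: no

Derivation:
Check each piece cell at anchor (2, 4):
  offset (0,1) -> (2,5): empty -> OK
  offset (0,2) -> (2,6): out of bounds -> FAIL
  offset (1,0) -> (3,4): empty -> OK
  offset (1,1) -> (3,5): empty -> OK
All cells valid: no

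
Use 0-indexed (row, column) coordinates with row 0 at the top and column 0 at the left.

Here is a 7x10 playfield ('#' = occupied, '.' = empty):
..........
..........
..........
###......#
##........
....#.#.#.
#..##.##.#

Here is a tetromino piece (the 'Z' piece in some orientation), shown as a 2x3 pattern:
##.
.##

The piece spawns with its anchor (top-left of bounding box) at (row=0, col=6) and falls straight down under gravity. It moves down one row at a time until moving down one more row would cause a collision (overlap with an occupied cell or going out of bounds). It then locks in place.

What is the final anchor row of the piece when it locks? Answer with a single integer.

Spawn at (row=0, col=6). Try each row:
  row 0: fits
  row 1: fits
  row 2: fits
  row 3: fits
  row 4: blocked -> lock at row 3

Answer: 3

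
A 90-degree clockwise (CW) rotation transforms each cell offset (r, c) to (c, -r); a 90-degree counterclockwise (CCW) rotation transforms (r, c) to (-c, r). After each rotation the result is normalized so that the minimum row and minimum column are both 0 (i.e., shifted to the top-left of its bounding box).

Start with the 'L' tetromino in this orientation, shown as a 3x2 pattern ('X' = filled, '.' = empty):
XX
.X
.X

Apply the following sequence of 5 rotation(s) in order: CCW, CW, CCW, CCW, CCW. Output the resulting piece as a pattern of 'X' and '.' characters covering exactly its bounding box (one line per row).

Start:
XX
.X
.X
After rotation 1 (CCW):
XXX
X..
After rotation 2 (CW):
XX
.X
.X
After rotation 3 (CCW):
XXX
X..
After rotation 4 (CCW):
X.
X.
XX
After rotation 5 (CCW):
..X
XXX

Answer: ..X
XXX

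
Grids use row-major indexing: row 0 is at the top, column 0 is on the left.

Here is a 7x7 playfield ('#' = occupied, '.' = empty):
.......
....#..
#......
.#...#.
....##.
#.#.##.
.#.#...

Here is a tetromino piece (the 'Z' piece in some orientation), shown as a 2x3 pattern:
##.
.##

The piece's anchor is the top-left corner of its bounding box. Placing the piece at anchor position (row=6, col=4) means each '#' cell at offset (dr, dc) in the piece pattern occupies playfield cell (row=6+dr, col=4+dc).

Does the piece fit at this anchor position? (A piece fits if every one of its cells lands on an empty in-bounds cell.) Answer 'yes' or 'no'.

Check each piece cell at anchor (6, 4):
  offset (0,0) -> (6,4): empty -> OK
  offset (0,1) -> (6,5): empty -> OK
  offset (1,1) -> (7,5): out of bounds -> FAIL
  offset (1,2) -> (7,6): out of bounds -> FAIL
All cells valid: no

Answer: no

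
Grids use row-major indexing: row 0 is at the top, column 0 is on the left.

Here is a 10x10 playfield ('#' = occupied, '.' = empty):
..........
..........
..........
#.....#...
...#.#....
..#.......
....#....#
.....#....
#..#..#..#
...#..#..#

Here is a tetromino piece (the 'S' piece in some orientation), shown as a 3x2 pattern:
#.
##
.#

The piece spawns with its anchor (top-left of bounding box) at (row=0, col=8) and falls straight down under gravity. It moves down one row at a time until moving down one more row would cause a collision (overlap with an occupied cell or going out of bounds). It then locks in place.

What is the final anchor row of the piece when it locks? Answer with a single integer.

Spawn at (row=0, col=8). Try each row:
  row 0: fits
  row 1: fits
  row 2: fits
  row 3: fits
  row 4: blocked -> lock at row 3

Answer: 3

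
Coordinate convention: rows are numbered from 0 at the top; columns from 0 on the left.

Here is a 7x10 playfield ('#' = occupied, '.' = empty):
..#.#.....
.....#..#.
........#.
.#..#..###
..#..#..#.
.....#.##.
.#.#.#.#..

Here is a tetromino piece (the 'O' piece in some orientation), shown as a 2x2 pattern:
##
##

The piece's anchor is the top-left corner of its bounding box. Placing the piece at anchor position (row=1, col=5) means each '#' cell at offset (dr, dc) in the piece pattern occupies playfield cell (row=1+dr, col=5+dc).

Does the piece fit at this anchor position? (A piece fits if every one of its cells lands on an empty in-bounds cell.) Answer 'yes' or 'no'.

Answer: no

Derivation:
Check each piece cell at anchor (1, 5):
  offset (0,0) -> (1,5): occupied ('#') -> FAIL
  offset (0,1) -> (1,6): empty -> OK
  offset (1,0) -> (2,5): empty -> OK
  offset (1,1) -> (2,6): empty -> OK
All cells valid: no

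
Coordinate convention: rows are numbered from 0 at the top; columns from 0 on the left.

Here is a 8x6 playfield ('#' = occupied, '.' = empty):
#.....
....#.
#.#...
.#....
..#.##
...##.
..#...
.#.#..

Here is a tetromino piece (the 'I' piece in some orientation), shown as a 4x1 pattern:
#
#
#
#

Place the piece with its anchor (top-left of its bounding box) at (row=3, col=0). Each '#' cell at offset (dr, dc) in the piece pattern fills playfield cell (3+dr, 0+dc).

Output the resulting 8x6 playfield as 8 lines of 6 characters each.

Fill (3+0,0+0) = (3,0)
Fill (3+1,0+0) = (4,0)
Fill (3+2,0+0) = (5,0)
Fill (3+3,0+0) = (6,0)

Answer: #.....
....#.
#.#...
##....
#.#.##
#..##.
#.#...
.#.#..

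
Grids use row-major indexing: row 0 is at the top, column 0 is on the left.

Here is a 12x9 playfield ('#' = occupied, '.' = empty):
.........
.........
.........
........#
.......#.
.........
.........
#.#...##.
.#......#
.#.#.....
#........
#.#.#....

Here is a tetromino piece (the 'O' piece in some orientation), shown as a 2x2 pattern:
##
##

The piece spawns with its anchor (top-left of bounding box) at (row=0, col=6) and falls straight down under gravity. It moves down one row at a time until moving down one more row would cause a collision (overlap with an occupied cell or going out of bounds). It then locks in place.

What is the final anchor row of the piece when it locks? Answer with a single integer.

Spawn at (row=0, col=6). Try each row:
  row 0: fits
  row 1: fits
  row 2: fits
  row 3: blocked -> lock at row 2

Answer: 2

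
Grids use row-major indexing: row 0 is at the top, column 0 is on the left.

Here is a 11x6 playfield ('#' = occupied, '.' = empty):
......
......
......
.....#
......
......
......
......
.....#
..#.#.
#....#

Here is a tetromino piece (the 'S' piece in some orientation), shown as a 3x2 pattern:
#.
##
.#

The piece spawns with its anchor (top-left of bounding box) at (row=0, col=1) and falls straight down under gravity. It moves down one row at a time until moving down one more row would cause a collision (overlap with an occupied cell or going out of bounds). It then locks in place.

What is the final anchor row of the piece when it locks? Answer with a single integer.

Spawn at (row=0, col=1). Try each row:
  row 0: fits
  row 1: fits
  row 2: fits
  row 3: fits
  row 4: fits
  row 5: fits
  row 6: fits
  row 7: blocked -> lock at row 6

Answer: 6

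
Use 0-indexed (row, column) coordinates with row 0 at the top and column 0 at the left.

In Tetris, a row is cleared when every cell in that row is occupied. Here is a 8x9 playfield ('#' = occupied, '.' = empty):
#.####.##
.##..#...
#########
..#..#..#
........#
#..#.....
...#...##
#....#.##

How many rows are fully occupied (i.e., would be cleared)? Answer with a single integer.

Check each row:
  row 0: 2 empty cells -> not full
  row 1: 6 empty cells -> not full
  row 2: 0 empty cells -> FULL (clear)
  row 3: 6 empty cells -> not full
  row 4: 8 empty cells -> not full
  row 5: 7 empty cells -> not full
  row 6: 6 empty cells -> not full
  row 7: 5 empty cells -> not full
Total rows cleared: 1

Answer: 1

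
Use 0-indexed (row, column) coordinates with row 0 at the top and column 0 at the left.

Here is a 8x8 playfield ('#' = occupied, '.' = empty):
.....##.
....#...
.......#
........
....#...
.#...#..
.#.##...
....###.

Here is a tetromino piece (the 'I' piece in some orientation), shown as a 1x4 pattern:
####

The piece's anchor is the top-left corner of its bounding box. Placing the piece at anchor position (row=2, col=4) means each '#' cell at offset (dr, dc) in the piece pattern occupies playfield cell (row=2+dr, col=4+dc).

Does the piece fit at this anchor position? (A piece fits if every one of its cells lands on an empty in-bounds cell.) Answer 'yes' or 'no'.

Check each piece cell at anchor (2, 4):
  offset (0,0) -> (2,4): empty -> OK
  offset (0,1) -> (2,5): empty -> OK
  offset (0,2) -> (2,6): empty -> OK
  offset (0,3) -> (2,7): occupied ('#') -> FAIL
All cells valid: no

Answer: no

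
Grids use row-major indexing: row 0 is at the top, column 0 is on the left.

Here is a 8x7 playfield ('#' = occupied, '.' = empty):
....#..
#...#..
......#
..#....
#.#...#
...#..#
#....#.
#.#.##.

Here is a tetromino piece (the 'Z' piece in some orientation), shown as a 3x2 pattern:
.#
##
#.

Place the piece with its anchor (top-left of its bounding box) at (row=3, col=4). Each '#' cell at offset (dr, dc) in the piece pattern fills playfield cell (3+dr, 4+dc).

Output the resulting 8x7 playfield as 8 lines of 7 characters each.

Answer: ....#..
#...#..
......#
..#..#.
#.#.###
...##.#
#....#.
#.#.##.

Derivation:
Fill (3+0,4+1) = (3,5)
Fill (3+1,4+0) = (4,4)
Fill (3+1,4+1) = (4,5)
Fill (3+2,4+0) = (5,4)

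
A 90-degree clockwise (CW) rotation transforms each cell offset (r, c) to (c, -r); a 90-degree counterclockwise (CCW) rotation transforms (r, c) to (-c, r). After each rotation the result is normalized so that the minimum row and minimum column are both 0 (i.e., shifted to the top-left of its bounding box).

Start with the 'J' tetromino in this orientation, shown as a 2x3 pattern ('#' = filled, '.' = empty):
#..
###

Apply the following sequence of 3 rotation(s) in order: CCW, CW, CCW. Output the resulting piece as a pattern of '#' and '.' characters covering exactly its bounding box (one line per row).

Answer: .#
.#
##

Derivation:
Start:
#..
###
After rotation 1 (CCW):
.#
.#
##
After rotation 2 (CW):
#..
###
After rotation 3 (CCW):
.#
.#
##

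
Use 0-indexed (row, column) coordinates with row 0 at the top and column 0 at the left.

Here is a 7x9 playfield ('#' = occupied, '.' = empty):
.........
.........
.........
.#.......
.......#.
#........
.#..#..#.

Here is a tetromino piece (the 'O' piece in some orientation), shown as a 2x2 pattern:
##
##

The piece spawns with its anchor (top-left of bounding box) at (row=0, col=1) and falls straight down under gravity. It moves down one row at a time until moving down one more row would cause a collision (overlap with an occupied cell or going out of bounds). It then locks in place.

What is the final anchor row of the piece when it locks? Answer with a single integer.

Answer: 1

Derivation:
Spawn at (row=0, col=1). Try each row:
  row 0: fits
  row 1: fits
  row 2: blocked -> lock at row 1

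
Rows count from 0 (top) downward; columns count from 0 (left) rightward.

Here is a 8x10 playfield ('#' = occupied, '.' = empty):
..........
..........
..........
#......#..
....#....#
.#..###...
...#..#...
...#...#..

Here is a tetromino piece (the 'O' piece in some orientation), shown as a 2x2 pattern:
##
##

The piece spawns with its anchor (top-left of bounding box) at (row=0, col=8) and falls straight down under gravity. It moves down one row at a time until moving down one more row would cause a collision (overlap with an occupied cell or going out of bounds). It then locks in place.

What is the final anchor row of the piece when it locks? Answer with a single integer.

Answer: 2

Derivation:
Spawn at (row=0, col=8). Try each row:
  row 0: fits
  row 1: fits
  row 2: fits
  row 3: blocked -> lock at row 2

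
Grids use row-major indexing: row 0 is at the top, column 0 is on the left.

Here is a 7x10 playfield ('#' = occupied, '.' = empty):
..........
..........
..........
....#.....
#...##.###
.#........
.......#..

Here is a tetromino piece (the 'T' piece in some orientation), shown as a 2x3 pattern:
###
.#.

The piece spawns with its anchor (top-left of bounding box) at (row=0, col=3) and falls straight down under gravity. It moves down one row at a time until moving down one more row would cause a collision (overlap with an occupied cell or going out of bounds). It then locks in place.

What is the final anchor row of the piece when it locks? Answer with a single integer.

Answer: 1

Derivation:
Spawn at (row=0, col=3). Try each row:
  row 0: fits
  row 1: fits
  row 2: blocked -> lock at row 1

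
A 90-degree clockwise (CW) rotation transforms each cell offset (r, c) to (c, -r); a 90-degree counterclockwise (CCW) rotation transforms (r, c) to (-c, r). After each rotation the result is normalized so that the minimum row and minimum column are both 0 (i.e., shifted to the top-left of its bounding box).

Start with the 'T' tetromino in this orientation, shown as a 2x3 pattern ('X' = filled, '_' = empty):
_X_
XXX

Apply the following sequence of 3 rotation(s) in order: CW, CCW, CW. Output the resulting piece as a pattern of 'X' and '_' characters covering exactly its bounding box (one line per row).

Start:
_X_
XXX
After rotation 1 (CW):
X_
XX
X_
After rotation 2 (CCW):
_X_
XXX
After rotation 3 (CW):
X_
XX
X_

Answer: X_
XX
X_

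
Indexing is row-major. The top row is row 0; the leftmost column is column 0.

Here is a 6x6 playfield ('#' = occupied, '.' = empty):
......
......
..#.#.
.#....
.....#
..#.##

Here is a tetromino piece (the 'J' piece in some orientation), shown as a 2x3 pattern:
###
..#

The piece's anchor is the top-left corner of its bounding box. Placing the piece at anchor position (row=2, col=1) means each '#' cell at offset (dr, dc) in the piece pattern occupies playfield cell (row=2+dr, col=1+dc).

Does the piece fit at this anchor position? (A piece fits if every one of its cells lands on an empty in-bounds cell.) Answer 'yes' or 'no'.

Check each piece cell at anchor (2, 1):
  offset (0,0) -> (2,1): empty -> OK
  offset (0,1) -> (2,2): occupied ('#') -> FAIL
  offset (0,2) -> (2,3): empty -> OK
  offset (1,2) -> (3,3): empty -> OK
All cells valid: no

Answer: no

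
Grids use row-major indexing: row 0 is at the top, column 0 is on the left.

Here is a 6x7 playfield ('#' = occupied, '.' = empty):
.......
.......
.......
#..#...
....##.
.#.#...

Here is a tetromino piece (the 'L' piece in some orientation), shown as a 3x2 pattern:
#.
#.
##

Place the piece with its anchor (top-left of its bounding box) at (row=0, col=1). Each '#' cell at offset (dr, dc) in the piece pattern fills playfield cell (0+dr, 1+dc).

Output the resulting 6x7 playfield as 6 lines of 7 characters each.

Answer: .#.....
.#.....
.##....
#..#...
....##.
.#.#...

Derivation:
Fill (0+0,1+0) = (0,1)
Fill (0+1,1+0) = (1,1)
Fill (0+2,1+0) = (2,1)
Fill (0+2,1+1) = (2,2)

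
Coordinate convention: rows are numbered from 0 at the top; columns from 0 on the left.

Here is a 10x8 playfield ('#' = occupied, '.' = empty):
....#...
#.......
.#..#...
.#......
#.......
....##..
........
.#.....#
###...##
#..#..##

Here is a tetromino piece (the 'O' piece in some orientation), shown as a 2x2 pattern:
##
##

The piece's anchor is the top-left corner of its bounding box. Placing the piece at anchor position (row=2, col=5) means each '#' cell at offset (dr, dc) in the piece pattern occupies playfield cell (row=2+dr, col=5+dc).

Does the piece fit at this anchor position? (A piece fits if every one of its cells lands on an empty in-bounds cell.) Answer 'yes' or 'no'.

Check each piece cell at anchor (2, 5):
  offset (0,0) -> (2,5): empty -> OK
  offset (0,1) -> (2,6): empty -> OK
  offset (1,0) -> (3,5): empty -> OK
  offset (1,1) -> (3,6): empty -> OK
All cells valid: yes

Answer: yes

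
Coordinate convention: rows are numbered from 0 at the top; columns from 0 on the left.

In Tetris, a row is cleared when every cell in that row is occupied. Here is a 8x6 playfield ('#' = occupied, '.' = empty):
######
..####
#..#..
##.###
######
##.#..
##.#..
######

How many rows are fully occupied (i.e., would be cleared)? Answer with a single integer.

Answer: 3

Derivation:
Check each row:
  row 0: 0 empty cells -> FULL (clear)
  row 1: 2 empty cells -> not full
  row 2: 4 empty cells -> not full
  row 3: 1 empty cell -> not full
  row 4: 0 empty cells -> FULL (clear)
  row 5: 3 empty cells -> not full
  row 6: 3 empty cells -> not full
  row 7: 0 empty cells -> FULL (clear)
Total rows cleared: 3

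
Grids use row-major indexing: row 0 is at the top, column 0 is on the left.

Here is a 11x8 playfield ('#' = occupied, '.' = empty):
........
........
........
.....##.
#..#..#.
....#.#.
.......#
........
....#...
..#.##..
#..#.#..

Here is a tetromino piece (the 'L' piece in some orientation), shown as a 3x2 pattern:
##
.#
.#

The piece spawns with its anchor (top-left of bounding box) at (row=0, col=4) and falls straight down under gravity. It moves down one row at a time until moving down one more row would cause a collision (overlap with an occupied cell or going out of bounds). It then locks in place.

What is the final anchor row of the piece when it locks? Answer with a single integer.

Spawn at (row=0, col=4). Try each row:
  row 0: fits
  row 1: blocked -> lock at row 0

Answer: 0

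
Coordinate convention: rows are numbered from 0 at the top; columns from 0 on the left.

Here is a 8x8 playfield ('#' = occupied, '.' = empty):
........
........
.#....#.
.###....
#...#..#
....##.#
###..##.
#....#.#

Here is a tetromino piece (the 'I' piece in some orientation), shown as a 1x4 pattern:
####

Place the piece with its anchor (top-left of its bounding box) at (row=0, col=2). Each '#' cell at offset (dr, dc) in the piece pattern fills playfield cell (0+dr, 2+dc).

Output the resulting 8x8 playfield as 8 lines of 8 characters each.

Fill (0+0,2+0) = (0,2)
Fill (0+0,2+1) = (0,3)
Fill (0+0,2+2) = (0,4)
Fill (0+0,2+3) = (0,5)

Answer: ..####..
........
.#....#.
.###....
#...#..#
....##.#
###..##.
#....#.#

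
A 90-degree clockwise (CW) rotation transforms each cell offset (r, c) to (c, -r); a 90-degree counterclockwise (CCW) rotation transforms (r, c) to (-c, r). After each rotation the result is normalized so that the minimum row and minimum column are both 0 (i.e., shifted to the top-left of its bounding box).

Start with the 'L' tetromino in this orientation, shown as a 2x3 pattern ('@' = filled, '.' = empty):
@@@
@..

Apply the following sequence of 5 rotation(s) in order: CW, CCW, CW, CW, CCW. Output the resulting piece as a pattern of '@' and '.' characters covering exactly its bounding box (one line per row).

Answer: @@
.@
.@

Derivation:
Start:
@@@
@..
After rotation 1 (CW):
@@
.@
.@
After rotation 2 (CCW):
@@@
@..
After rotation 3 (CW):
@@
.@
.@
After rotation 4 (CW):
..@
@@@
After rotation 5 (CCW):
@@
.@
.@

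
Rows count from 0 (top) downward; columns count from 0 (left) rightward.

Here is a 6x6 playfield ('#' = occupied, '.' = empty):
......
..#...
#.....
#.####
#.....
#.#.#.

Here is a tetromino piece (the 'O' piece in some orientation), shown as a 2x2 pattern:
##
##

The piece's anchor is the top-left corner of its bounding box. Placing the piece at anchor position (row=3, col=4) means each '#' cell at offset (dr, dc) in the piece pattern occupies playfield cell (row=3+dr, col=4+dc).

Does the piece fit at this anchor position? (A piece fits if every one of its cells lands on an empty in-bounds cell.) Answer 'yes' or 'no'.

Check each piece cell at anchor (3, 4):
  offset (0,0) -> (3,4): occupied ('#') -> FAIL
  offset (0,1) -> (3,5): occupied ('#') -> FAIL
  offset (1,0) -> (4,4): empty -> OK
  offset (1,1) -> (4,5): empty -> OK
All cells valid: no

Answer: no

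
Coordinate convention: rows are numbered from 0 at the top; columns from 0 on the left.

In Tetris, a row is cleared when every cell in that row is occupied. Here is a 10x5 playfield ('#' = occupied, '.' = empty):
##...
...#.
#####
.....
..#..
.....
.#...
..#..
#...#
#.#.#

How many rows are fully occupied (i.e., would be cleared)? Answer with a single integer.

Answer: 1

Derivation:
Check each row:
  row 0: 3 empty cells -> not full
  row 1: 4 empty cells -> not full
  row 2: 0 empty cells -> FULL (clear)
  row 3: 5 empty cells -> not full
  row 4: 4 empty cells -> not full
  row 5: 5 empty cells -> not full
  row 6: 4 empty cells -> not full
  row 7: 4 empty cells -> not full
  row 8: 3 empty cells -> not full
  row 9: 2 empty cells -> not full
Total rows cleared: 1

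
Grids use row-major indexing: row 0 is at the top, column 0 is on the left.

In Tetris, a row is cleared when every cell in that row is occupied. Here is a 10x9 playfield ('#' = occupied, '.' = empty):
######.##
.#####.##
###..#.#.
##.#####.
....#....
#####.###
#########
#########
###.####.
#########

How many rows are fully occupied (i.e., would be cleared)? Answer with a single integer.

Answer: 3

Derivation:
Check each row:
  row 0: 1 empty cell -> not full
  row 1: 2 empty cells -> not full
  row 2: 4 empty cells -> not full
  row 3: 2 empty cells -> not full
  row 4: 8 empty cells -> not full
  row 5: 1 empty cell -> not full
  row 6: 0 empty cells -> FULL (clear)
  row 7: 0 empty cells -> FULL (clear)
  row 8: 2 empty cells -> not full
  row 9: 0 empty cells -> FULL (clear)
Total rows cleared: 3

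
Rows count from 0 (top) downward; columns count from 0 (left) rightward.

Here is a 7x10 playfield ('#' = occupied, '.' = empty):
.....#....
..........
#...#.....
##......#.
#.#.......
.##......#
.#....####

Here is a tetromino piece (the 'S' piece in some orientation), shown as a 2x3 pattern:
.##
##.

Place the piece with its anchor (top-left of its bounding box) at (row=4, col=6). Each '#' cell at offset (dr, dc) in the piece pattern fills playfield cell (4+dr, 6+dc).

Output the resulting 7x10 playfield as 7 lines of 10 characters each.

Answer: .....#....
..........
#...#.....
##......#.
#.#....##.
.##...##.#
.#....####

Derivation:
Fill (4+0,6+1) = (4,7)
Fill (4+0,6+2) = (4,8)
Fill (4+1,6+0) = (5,6)
Fill (4+1,6+1) = (5,7)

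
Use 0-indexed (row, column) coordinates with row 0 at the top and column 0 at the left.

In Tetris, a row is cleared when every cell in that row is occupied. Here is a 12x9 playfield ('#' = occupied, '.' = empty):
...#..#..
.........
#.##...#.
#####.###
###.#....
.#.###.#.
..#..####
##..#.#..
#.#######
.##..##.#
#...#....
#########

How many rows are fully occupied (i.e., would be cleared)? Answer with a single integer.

Check each row:
  row 0: 7 empty cells -> not full
  row 1: 9 empty cells -> not full
  row 2: 5 empty cells -> not full
  row 3: 1 empty cell -> not full
  row 4: 5 empty cells -> not full
  row 5: 4 empty cells -> not full
  row 6: 4 empty cells -> not full
  row 7: 5 empty cells -> not full
  row 8: 1 empty cell -> not full
  row 9: 4 empty cells -> not full
  row 10: 7 empty cells -> not full
  row 11: 0 empty cells -> FULL (clear)
Total rows cleared: 1

Answer: 1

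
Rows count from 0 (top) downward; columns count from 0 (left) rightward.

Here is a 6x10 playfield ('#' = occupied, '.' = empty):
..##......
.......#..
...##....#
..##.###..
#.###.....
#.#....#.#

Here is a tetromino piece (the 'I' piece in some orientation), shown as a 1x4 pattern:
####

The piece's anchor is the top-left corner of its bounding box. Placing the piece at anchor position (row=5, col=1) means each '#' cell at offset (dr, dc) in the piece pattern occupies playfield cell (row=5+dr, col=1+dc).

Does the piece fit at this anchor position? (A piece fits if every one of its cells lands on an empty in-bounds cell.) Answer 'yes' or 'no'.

Answer: no

Derivation:
Check each piece cell at anchor (5, 1):
  offset (0,0) -> (5,1): empty -> OK
  offset (0,1) -> (5,2): occupied ('#') -> FAIL
  offset (0,2) -> (5,3): empty -> OK
  offset (0,3) -> (5,4): empty -> OK
All cells valid: no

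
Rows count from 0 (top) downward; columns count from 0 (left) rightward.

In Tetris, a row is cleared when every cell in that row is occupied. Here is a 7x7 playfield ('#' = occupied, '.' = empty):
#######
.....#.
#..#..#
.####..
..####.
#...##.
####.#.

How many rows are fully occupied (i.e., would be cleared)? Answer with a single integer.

Answer: 1

Derivation:
Check each row:
  row 0: 0 empty cells -> FULL (clear)
  row 1: 6 empty cells -> not full
  row 2: 4 empty cells -> not full
  row 3: 3 empty cells -> not full
  row 4: 3 empty cells -> not full
  row 5: 4 empty cells -> not full
  row 6: 2 empty cells -> not full
Total rows cleared: 1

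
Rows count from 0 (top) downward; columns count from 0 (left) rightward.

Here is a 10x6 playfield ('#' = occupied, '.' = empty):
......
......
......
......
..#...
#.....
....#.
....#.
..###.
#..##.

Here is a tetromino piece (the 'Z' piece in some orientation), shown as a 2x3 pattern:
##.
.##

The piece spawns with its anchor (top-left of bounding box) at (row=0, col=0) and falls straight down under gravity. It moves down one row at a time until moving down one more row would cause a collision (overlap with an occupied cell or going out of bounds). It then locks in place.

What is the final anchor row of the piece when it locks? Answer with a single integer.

Spawn at (row=0, col=0). Try each row:
  row 0: fits
  row 1: fits
  row 2: fits
  row 3: blocked -> lock at row 2

Answer: 2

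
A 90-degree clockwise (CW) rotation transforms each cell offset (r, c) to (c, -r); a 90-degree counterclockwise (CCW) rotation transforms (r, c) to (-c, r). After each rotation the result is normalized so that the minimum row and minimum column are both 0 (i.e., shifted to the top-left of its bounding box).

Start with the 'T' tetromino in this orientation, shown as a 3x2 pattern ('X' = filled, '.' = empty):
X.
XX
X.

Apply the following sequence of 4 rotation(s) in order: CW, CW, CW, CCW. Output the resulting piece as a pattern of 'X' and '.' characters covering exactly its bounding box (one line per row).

Start:
X.
XX
X.
After rotation 1 (CW):
XXX
.X.
After rotation 2 (CW):
.X
XX
.X
After rotation 3 (CW):
.X.
XXX
After rotation 4 (CCW):
.X
XX
.X

Answer: .X
XX
.X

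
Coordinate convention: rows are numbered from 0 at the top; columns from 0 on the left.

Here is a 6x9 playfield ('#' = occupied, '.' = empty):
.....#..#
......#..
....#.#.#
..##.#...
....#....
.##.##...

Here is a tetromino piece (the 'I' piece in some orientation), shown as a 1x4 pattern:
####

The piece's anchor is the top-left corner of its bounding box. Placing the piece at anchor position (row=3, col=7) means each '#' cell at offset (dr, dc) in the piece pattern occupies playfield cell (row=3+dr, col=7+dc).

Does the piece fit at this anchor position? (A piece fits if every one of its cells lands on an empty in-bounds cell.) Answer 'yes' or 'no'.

Check each piece cell at anchor (3, 7):
  offset (0,0) -> (3,7): empty -> OK
  offset (0,1) -> (3,8): empty -> OK
  offset (0,2) -> (3,9): out of bounds -> FAIL
  offset (0,3) -> (3,10): out of bounds -> FAIL
All cells valid: no

Answer: no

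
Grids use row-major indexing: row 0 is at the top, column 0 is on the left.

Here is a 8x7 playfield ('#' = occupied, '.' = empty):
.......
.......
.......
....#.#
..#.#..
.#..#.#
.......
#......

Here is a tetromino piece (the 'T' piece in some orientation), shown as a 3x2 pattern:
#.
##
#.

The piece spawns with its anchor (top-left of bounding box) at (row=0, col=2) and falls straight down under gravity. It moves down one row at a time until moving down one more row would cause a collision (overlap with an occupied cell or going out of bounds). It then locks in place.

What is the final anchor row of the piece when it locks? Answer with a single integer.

Spawn at (row=0, col=2). Try each row:
  row 0: fits
  row 1: fits
  row 2: blocked -> lock at row 1

Answer: 1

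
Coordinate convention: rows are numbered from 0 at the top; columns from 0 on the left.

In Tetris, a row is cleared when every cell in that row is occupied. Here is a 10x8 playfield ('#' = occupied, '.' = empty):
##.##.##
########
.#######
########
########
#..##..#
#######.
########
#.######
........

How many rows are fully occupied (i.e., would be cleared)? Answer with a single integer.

Check each row:
  row 0: 2 empty cells -> not full
  row 1: 0 empty cells -> FULL (clear)
  row 2: 1 empty cell -> not full
  row 3: 0 empty cells -> FULL (clear)
  row 4: 0 empty cells -> FULL (clear)
  row 5: 4 empty cells -> not full
  row 6: 1 empty cell -> not full
  row 7: 0 empty cells -> FULL (clear)
  row 8: 1 empty cell -> not full
  row 9: 8 empty cells -> not full
Total rows cleared: 4

Answer: 4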